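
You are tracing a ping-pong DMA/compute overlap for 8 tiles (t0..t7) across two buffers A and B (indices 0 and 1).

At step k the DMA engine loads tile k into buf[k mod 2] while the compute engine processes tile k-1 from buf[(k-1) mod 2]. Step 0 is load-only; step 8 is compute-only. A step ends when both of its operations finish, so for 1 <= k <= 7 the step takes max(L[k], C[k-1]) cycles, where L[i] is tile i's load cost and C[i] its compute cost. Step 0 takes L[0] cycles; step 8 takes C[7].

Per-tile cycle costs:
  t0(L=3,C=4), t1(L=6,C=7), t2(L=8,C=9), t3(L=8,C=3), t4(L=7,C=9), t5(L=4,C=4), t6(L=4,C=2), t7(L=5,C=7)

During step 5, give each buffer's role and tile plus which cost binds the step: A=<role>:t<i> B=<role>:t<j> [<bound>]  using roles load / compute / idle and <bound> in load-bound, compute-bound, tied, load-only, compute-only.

step 5: A=compute:t4 B=load:t5 [compute-bound]

  0. 3=3c; end=3; A:t0 B:-
  1. max(6,4)=6c; end=9; A:t0 B:t1
  2. max(8,7)=8c; end=17; A:t2 B:t1
  3. max(8,9)=9c; end=26; A:t2 B:t3
  4. max(7,3)=7c; end=33; A:t4 B:t3
  5. max(4,9)=9c; end=42; A:t4 B:t5
  6. max(4,4)=4c; end=46; A:t6 B:t5
  7. max(5,2)=5c; end=51; A:t6 B:t7
  8. 7=7c; end=58; A:t6 B:t7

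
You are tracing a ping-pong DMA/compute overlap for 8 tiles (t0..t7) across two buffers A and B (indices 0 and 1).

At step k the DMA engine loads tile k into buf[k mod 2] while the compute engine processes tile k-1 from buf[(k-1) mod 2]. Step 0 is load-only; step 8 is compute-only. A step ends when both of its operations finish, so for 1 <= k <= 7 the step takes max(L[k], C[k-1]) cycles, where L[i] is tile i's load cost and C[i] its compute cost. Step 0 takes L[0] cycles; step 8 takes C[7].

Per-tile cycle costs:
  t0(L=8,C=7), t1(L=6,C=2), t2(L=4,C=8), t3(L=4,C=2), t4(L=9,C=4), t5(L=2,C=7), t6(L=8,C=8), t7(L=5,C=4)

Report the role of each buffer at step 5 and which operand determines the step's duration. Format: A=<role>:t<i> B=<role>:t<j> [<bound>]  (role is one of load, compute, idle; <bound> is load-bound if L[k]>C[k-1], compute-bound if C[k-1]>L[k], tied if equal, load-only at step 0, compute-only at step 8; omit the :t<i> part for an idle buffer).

step 5: A=compute:t4 B=load:t5 [compute-bound]

[0] DMA t0→A (8c) ∥ CU idle ⇒ 8c, clock 8
[1] DMA t1→B (6c) ∥ CU A:t0 (7c) ⇒ 7c, clock 15
[2] DMA t2→A (4c) ∥ CU B:t1 (2c) ⇒ 4c, clock 19
[3] DMA t3→B (4c) ∥ CU A:t2 (8c) ⇒ 8c, clock 27
[4] DMA t4→A (9c) ∥ CU B:t3 (2c) ⇒ 9c, clock 36
[5] DMA t5→B (2c) ∥ CU A:t4 (4c) ⇒ 4c, clock 40
[6] DMA t6→A (8c) ∥ CU B:t5 (7c) ⇒ 8c, clock 48
[7] DMA t7→B (5c) ∥ CU A:t6 (8c) ⇒ 8c, clock 56
[8] DMA idle ∥ CU B:t7 (4c) ⇒ 4c, clock 60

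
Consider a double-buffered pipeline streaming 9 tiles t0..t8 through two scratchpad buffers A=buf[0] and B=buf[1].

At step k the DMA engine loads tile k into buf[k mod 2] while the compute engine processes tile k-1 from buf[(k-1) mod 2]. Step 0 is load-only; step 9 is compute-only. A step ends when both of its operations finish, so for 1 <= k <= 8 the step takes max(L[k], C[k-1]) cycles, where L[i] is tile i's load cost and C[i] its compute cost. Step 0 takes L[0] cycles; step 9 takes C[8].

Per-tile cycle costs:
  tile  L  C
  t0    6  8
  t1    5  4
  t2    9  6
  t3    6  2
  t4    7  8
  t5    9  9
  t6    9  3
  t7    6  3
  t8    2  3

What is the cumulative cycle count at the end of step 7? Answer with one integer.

end_cycle[7] = 60

  0. 6=6c; end=6; A:t0 B:-
  1. max(5,8)=8c; end=14; A:t0 B:t1
  2. max(9,4)=9c; end=23; A:t2 B:t1
  3. max(6,6)=6c; end=29; A:t2 B:t3
  4. max(7,2)=7c; end=36; A:t4 B:t3
  5. max(9,8)=9c; end=45; A:t4 B:t5
  6. max(9,9)=9c; end=54; A:t6 B:t5
  7. max(6,3)=6c; end=60; A:t6 B:t7
  8. max(2,3)=3c; end=63; A:t8 B:t7
  9. 3=3c; end=66; A:t8 B:t7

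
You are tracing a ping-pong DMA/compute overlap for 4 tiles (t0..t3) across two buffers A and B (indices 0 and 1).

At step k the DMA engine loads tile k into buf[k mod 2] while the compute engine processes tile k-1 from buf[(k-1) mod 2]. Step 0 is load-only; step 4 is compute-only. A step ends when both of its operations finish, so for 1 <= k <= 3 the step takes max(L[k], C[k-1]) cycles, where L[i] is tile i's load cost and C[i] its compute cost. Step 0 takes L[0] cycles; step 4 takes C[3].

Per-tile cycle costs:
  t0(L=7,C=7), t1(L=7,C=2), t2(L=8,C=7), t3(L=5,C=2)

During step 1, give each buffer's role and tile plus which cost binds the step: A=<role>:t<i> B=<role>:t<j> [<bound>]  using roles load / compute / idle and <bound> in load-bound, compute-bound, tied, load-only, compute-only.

step 1: A=compute:t0 B=load:t1 [tied]

  0. 7=7c; end=7; A:t0 B:-
  1. max(7,7)=7c; end=14; A:t0 B:t1
  2. max(8,2)=8c; end=22; A:t2 B:t1
  3. max(5,7)=7c; end=29; A:t2 B:t3
  4. 2=2c; end=31; A:t2 B:t3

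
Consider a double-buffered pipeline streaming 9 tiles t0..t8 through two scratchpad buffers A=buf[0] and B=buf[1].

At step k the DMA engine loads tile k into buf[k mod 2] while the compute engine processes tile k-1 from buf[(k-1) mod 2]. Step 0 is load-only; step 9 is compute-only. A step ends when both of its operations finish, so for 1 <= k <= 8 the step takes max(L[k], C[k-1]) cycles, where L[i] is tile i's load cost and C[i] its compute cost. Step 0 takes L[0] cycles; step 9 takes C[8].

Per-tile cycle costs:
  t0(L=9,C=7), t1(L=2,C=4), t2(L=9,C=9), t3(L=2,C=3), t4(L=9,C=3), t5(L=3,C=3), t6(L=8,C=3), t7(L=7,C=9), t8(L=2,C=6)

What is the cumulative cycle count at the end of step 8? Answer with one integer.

k=0 load=t0/9c comp=- wait=9 total=9
k=1 load=t1/2c comp=t0/7c wait=7 total=16
k=2 load=t2/9c comp=t1/4c wait=9 total=25
k=3 load=t3/2c comp=t2/9c wait=9 total=34
k=4 load=t4/9c comp=t3/3c wait=9 total=43
k=5 load=t5/3c comp=t4/3c wait=3 total=46
k=6 load=t6/8c comp=t5/3c wait=8 total=54
k=7 load=t7/7c comp=t6/3c wait=7 total=61
k=8 load=t8/2c comp=t7/9c wait=9 total=70
k=9 load=- comp=t8/6c wait=6 total=76

end_cycle[8] = 70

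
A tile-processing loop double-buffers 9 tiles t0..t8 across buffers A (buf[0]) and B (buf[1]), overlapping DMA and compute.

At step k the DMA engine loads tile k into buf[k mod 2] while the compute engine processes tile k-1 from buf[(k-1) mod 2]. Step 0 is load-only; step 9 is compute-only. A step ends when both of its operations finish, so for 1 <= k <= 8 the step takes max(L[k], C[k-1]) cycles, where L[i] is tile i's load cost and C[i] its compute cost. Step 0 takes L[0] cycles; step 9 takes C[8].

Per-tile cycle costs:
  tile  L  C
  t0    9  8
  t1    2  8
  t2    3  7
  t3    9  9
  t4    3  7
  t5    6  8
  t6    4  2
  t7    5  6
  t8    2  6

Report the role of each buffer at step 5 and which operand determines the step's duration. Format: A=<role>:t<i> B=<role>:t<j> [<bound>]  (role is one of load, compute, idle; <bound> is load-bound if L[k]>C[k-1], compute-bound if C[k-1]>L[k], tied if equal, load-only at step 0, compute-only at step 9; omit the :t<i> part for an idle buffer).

[0] DMA t0→A (9c) ∥ CU idle ⇒ 9c, clock 9
[1] DMA t1→B (2c) ∥ CU A:t0 (8c) ⇒ 8c, clock 17
[2] DMA t2→A (3c) ∥ CU B:t1 (8c) ⇒ 8c, clock 25
[3] DMA t3→B (9c) ∥ CU A:t2 (7c) ⇒ 9c, clock 34
[4] DMA t4→A (3c) ∥ CU B:t3 (9c) ⇒ 9c, clock 43
[5] DMA t5→B (6c) ∥ CU A:t4 (7c) ⇒ 7c, clock 50
[6] DMA t6→A (4c) ∥ CU B:t5 (8c) ⇒ 8c, clock 58
[7] DMA t7→B (5c) ∥ CU A:t6 (2c) ⇒ 5c, clock 63
[8] DMA t8→A (2c) ∥ CU B:t7 (6c) ⇒ 6c, clock 69
[9] DMA idle ∥ CU A:t8 (6c) ⇒ 6c, clock 75

step 5: A=compute:t4 B=load:t5 [compute-bound]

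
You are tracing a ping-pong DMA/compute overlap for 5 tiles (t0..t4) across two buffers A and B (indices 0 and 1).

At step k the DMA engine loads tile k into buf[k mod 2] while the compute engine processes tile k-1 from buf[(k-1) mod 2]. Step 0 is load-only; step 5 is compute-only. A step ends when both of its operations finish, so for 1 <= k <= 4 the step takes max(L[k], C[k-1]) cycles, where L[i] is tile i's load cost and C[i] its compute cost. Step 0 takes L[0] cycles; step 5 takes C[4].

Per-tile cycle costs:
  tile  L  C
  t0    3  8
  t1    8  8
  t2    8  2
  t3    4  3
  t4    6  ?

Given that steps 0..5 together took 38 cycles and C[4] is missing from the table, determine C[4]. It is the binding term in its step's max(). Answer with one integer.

step 0: dur = L[0]=3 = 3
step 1: dur = max(L[1]=8, C[0]=8) = 8
step 2: dur = max(L[2]=8, C[1]=8) = 8
step 3: dur = max(L[3]=4, C[2]=2) = 4
step 4: dur = max(L[4]=6, C[3]=3) = 6
step 5: dur = C[4]=? = C[4]  (unknown; binding)
sum of known step durations = 29
dur[5] = total - known = 38 - 29 = 9
C[4] is the binding max in step 5, so C[4] = dur[5] = 9

C[4] = 9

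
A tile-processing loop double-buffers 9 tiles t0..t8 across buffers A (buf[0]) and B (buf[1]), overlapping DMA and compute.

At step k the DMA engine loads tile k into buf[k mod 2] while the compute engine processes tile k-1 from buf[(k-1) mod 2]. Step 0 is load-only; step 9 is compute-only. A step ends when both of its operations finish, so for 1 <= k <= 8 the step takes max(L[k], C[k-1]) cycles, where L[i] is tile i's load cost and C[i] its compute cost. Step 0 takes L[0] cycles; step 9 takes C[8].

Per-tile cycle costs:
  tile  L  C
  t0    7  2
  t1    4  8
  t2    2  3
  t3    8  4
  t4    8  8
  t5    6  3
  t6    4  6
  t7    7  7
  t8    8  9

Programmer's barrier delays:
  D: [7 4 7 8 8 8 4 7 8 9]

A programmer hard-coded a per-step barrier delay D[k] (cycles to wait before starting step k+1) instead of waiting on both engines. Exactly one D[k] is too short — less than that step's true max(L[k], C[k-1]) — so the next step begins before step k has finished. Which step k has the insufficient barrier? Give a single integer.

[0] required=L[0]=7=7 vs D=7 ok
[1] required=max(L[1]=4,C[0]=2)=4 vs D=4 ok
[2] required=max(L[2]=2,C[1]=8)=8 vs D=7 SHORT
[3] required=max(L[3]=8,C[2]=3)=8 vs D=8 ok
[4] required=max(L[4]=8,C[3]=4)=8 vs D=8 ok
[5] required=max(L[5]=6,C[4]=8)=8 vs D=8 ok
[6] required=max(L[6]=4,C[5]=3)=4 vs D=4 ok
[7] required=max(L[7]=7,C[6]=6)=7 vs D=7 ok
[8] required=max(L[8]=8,C[7]=7)=8 vs D=8 ok
[9] required=C[8]=9=9 vs D=9 ok

hazard at step 2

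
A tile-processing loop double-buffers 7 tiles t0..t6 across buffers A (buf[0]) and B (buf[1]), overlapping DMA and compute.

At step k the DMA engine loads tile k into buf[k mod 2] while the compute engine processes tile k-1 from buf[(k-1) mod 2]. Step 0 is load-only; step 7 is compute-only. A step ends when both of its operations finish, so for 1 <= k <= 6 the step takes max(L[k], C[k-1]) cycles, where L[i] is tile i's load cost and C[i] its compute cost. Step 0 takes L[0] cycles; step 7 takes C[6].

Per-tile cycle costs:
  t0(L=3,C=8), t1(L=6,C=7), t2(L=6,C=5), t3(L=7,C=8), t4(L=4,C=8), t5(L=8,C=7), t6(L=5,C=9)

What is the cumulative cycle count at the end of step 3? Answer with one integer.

step 0: L[0]=3 → dur=3, Σ=3 | A=load:t0 B=idle [load-only]
step 1: L[1]=6 C[0]=8 → dur=8, Σ=11 | A=compute:t0 B=load:t1 [compute-bound]
step 2: L[2]=6 C[1]=7 → dur=7, Σ=18 | A=load:t2 B=compute:t1 [compute-bound]
step 3: L[3]=7 C[2]=5 → dur=7, Σ=25 | A=compute:t2 B=load:t3 [load-bound]
step 4: L[4]=4 C[3]=8 → dur=8, Σ=33 | A=load:t4 B=compute:t3 [compute-bound]
step 5: L[5]=8 C[4]=8 → dur=8, Σ=41 | A=compute:t4 B=load:t5 [tied]
step 6: L[6]=5 C[5]=7 → dur=7, Σ=48 | A=load:t6 B=compute:t5 [compute-bound]
step 7: C[6]=9 → dur=9, Σ=57 | A=compute:t6 B=idle [compute-only]

end_cycle[3] = 25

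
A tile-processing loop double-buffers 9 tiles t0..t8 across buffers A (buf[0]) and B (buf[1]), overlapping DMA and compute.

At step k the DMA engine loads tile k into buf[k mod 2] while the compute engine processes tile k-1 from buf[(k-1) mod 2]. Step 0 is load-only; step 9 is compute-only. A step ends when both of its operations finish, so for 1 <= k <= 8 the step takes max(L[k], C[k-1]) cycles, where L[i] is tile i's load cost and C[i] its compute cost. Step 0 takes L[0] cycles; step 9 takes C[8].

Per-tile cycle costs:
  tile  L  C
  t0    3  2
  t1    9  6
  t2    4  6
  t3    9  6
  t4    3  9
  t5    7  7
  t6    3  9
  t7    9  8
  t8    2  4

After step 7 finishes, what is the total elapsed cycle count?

end_cycle[7] = 58

  0. 3=3c; end=3; A:t0 B:-
  1. max(9,2)=9c; end=12; A:t0 B:t1
  2. max(4,6)=6c; end=18; A:t2 B:t1
  3. max(9,6)=9c; end=27; A:t2 B:t3
  4. max(3,6)=6c; end=33; A:t4 B:t3
  5. max(7,9)=9c; end=42; A:t4 B:t5
  6. max(3,7)=7c; end=49; A:t6 B:t5
  7. max(9,9)=9c; end=58; A:t6 B:t7
  8. max(2,8)=8c; end=66; A:t8 B:t7
  9. 4=4c; end=70; A:t8 B:t7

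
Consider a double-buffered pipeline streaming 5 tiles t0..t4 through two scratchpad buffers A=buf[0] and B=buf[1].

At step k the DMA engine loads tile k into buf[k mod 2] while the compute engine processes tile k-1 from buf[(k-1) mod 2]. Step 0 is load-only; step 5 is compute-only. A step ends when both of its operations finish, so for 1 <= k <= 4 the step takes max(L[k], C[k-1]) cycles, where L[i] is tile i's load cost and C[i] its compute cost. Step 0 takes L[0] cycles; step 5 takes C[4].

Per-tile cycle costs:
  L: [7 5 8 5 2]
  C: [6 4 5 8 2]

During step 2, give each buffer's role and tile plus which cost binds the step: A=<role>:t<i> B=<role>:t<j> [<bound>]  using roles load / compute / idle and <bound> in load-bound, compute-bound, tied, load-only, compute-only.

  0. 7=7c; end=7; A:t0 B:-
  1. max(5,6)=6c; end=13; A:t0 B:t1
  2. max(8,4)=8c; end=21; A:t2 B:t1
  3. max(5,5)=5c; end=26; A:t2 B:t3
  4. max(2,8)=8c; end=34; A:t4 B:t3
  5. 2=2c; end=36; A:t4 B:t3

step 2: A=load:t2 B=compute:t1 [load-bound]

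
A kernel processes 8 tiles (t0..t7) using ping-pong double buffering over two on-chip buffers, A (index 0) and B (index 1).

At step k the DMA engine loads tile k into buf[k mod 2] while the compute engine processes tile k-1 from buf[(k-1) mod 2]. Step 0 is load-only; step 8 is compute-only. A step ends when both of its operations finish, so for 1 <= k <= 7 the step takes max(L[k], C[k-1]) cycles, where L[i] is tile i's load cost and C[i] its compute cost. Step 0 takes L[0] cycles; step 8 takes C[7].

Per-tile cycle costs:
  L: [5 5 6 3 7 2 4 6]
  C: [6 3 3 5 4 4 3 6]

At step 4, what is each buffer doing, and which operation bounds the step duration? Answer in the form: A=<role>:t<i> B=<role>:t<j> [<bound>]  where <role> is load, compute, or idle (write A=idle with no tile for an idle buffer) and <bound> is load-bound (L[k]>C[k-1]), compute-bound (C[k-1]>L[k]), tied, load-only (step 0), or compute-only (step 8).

[0] DMA t0→A (5c) ∥ CU idle ⇒ 5c, clock 5
[1] DMA t1→B (5c) ∥ CU A:t0 (6c) ⇒ 6c, clock 11
[2] DMA t2→A (6c) ∥ CU B:t1 (3c) ⇒ 6c, clock 17
[3] DMA t3→B (3c) ∥ CU A:t2 (3c) ⇒ 3c, clock 20
[4] DMA t4→A (7c) ∥ CU B:t3 (5c) ⇒ 7c, clock 27
[5] DMA t5→B (2c) ∥ CU A:t4 (4c) ⇒ 4c, clock 31
[6] DMA t6→A (4c) ∥ CU B:t5 (4c) ⇒ 4c, clock 35
[7] DMA t7→B (6c) ∥ CU A:t6 (3c) ⇒ 6c, clock 41
[8] DMA idle ∥ CU B:t7 (6c) ⇒ 6c, clock 47

step 4: A=load:t4 B=compute:t3 [load-bound]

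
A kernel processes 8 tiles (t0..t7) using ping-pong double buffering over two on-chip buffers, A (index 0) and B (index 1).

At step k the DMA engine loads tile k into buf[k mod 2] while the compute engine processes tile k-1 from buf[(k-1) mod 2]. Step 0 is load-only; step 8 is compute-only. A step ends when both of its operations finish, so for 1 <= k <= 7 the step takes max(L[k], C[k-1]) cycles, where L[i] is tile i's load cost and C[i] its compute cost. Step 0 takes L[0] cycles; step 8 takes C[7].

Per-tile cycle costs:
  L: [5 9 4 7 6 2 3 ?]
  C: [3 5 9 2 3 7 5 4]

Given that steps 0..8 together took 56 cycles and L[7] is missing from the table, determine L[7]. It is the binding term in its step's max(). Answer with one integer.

L[7] = 8

step 0 | dur = L[0]=5 = 5
step 1 | dur = max(L[1]=9, C[0]=3) = 9
step 2 | dur = max(L[2]=4, C[1]=5) = 5
step 3 | dur = max(L[3]=7, C[2]=9) = 9
step 4 | dur = max(L[4]=6, C[3]=2) = 6
step 5 | dur = max(L[5]=2, C[4]=3) = 3
step 6 | dur = max(L[6]=3, C[5]=7) = 7
step 7 | dur = max(L[7]=?, C[6]=5) = L[7]  (unknown; binding)
step 8 | dur = C[7]=4 = 4
sum of known step durations = 48
dur[7] = total - known = 56 - 48 = 8
L[7] is the binding max in step 7, so L[7] = dur[7] = 8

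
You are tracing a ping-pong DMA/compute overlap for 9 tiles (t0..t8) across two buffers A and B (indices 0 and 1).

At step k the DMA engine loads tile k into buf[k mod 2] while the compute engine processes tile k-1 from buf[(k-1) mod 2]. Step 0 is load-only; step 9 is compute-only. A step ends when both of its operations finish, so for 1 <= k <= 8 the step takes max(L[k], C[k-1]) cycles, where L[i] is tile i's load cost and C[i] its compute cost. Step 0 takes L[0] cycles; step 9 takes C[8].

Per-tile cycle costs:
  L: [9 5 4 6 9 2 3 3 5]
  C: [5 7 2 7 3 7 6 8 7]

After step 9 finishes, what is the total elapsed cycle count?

  0. 9=9c; end=9; A:t0 B:-
  1. max(5,5)=5c; end=14; A:t0 B:t1
  2. max(4,7)=7c; end=21; A:t2 B:t1
  3. max(6,2)=6c; end=27; A:t2 B:t3
  4. max(9,7)=9c; end=36; A:t4 B:t3
  5. max(2,3)=3c; end=39; A:t4 B:t5
  6. max(3,7)=7c; end=46; A:t6 B:t5
  7. max(3,6)=6c; end=52; A:t6 B:t7
  8. max(5,8)=8c; end=60; A:t8 B:t7
  9. 7=7c; end=67; A:t8 B:t7

end_cycle[9] = 67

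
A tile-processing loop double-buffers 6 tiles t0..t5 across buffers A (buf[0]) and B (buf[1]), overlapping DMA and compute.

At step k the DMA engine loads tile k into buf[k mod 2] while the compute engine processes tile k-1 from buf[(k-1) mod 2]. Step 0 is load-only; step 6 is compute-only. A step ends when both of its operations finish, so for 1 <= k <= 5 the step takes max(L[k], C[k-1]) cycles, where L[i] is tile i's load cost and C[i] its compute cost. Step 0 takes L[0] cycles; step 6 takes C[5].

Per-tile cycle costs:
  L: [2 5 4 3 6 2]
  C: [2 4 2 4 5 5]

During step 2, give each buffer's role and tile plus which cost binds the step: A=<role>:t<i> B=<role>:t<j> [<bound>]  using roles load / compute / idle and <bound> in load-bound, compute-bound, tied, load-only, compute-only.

step 2: A=load:t2 B=compute:t1 [tied]

step 0: L[0]=2 → dur=2, Σ=2 | A=load:t0 B=idle [load-only]
step 1: L[1]=5 C[0]=2 → dur=5, Σ=7 | A=compute:t0 B=load:t1 [load-bound]
step 2: L[2]=4 C[1]=4 → dur=4, Σ=11 | A=load:t2 B=compute:t1 [tied]
step 3: L[3]=3 C[2]=2 → dur=3, Σ=14 | A=compute:t2 B=load:t3 [load-bound]
step 4: L[4]=6 C[3]=4 → dur=6, Σ=20 | A=load:t4 B=compute:t3 [load-bound]
step 5: L[5]=2 C[4]=5 → dur=5, Σ=25 | A=compute:t4 B=load:t5 [compute-bound]
step 6: C[5]=5 → dur=5, Σ=30 | A=idle B=compute:t5 [compute-only]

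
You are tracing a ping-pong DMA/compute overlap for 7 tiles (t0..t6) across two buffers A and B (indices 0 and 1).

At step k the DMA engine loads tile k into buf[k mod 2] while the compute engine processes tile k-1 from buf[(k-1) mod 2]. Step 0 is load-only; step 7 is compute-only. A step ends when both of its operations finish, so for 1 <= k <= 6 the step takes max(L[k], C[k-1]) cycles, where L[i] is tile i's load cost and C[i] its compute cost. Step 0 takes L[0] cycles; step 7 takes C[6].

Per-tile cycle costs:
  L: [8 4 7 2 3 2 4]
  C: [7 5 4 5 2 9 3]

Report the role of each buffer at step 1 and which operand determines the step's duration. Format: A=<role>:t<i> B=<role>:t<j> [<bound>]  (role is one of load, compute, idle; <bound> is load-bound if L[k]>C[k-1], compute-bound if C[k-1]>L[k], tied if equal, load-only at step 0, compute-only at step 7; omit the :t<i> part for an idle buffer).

  0. 8=8c; end=8; A:t0 B:-
  1. max(4,7)=7c; end=15; A:t0 B:t1
  2. max(7,5)=7c; end=22; A:t2 B:t1
  3. max(2,4)=4c; end=26; A:t2 B:t3
  4. max(3,5)=5c; end=31; A:t4 B:t3
  5. max(2,2)=2c; end=33; A:t4 B:t5
  6. max(4,9)=9c; end=42; A:t6 B:t5
  7. 3=3c; end=45; A:t6 B:t5

step 1: A=compute:t0 B=load:t1 [compute-bound]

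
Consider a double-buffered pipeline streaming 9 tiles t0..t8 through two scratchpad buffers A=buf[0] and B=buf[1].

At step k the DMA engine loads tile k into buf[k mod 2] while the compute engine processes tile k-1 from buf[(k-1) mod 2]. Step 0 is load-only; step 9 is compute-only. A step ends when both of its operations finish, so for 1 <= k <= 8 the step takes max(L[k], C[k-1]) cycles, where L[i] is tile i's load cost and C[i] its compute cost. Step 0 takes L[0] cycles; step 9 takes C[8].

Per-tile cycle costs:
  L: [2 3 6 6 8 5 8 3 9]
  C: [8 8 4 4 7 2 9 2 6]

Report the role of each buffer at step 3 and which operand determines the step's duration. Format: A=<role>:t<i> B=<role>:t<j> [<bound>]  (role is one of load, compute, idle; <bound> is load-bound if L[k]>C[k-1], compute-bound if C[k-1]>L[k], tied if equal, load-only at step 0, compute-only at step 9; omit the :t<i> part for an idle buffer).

step 3: A=compute:t2 B=load:t3 [load-bound]

step 0: L[0]=2 → dur=2, Σ=2 | A=load:t0 B=idle [load-only]
step 1: L[1]=3 C[0]=8 → dur=8, Σ=10 | A=compute:t0 B=load:t1 [compute-bound]
step 2: L[2]=6 C[1]=8 → dur=8, Σ=18 | A=load:t2 B=compute:t1 [compute-bound]
step 3: L[3]=6 C[2]=4 → dur=6, Σ=24 | A=compute:t2 B=load:t3 [load-bound]
step 4: L[4]=8 C[3]=4 → dur=8, Σ=32 | A=load:t4 B=compute:t3 [load-bound]
step 5: L[5]=5 C[4]=7 → dur=7, Σ=39 | A=compute:t4 B=load:t5 [compute-bound]
step 6: L[6]=8 C[5]=2 → dur=8, Σ=47 | A=load:t6 B=compute:t5 [load-bound]
step 7: L[7]=3 C[6]=9 → dur=9, Σ=56 | A=compute:t6 B=load:t7 [compute-bound]
step 8: L[8]=9 C[7]=2 → dur=9, Σ=65 | A=load:t8 B=compute:t7 [load-bound]
step 9: C[8]=6 → dur=6, Σ=71 | A=compute:t8 B=idle [compute-only]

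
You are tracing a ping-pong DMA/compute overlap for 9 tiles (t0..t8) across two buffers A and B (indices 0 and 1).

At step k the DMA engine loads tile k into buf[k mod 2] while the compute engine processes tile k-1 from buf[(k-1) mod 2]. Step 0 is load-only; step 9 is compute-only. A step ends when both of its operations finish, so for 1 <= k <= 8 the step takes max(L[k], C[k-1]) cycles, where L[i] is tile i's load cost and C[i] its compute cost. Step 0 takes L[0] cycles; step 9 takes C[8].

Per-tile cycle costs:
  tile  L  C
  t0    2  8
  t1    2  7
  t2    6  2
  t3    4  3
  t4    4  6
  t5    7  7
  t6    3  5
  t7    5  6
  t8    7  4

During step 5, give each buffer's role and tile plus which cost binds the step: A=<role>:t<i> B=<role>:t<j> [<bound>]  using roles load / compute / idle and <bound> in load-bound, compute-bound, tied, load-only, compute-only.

step 0: L[0]=2 → dur=2, Σ=2 | A=load:t0 B=idle [load-only]
step 1: L[1]=2 C[0]=8 → dur=8, Σ=10 | A=compute:t0 B=load:t1 [compute-bound]
step 2: L[2]=6 C[1]=7 → dur=7, Σ=17 | A=load:t2 B=compute:t1 [compute-bound]
step 3: L[3]=4 C[2]=2 → dur=4, Σ=21 | A=compute:t2 B=load:t3 [load-bound]
step 4: L[4]=4 C[3]=3 → dur=4, Σ=25 | A=load:t4 B=compute:t3 [load-bound]
step 5: L[5]=7 C[4]=6 → dur=7, Σ=32 | A=compute:t4 B=load:t5 [load-bound]
step 6: L[6]=3 C[5]=7 → dur=7, Σ=39 | A=load:t6 B=compute:t5 [compute-bound]
step 7: L[7]=5 C[6]=5 → dur=5, Σ=44 | A=compute:t6 B=load:t7 [tied]
step 8: L[8]=7 C[7]=6 → dur=7, Σ=51 | A=load:t8 B=compute:t7 [load-bound]
step 9: C[8]=4 → dur=4, Σ=55 | A=compute:t8 B=idle [compute-only]

step 5: A=compute:t4 B=load:t5 [load-bound]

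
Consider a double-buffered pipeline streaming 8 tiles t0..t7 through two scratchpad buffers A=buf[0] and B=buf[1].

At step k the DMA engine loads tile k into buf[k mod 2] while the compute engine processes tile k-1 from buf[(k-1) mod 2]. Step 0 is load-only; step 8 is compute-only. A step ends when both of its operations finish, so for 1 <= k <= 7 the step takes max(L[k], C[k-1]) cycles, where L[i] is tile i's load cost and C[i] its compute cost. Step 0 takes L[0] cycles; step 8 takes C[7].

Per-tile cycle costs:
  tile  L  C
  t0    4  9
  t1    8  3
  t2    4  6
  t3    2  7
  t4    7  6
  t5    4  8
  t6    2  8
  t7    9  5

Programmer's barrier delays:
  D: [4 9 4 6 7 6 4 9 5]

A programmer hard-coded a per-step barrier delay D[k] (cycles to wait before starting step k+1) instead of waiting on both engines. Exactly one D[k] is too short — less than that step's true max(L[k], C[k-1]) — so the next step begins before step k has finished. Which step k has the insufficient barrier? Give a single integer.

step 0: need L[0]=4 = 4; D[0]=4 ok
step 1: need max(L[1]=8,C[0]=9) = 9; D[1]=9 ok
step 2: need max(L[2]=4,C[1]=3) = 4; D[2]=4 ok
step 3: need max(L[3]=2,C[2]=6) = 6; D[3]=6 ok
step 4: need max(L[4]=7,C[3]=7) = 7; D[4]=7 ok
step 5: need max(L[5]=4,C[4]=6) = 6; D[5]=6 ok
step 6: need max(L[6]=2,C[5]=8) = 8; D[6]=4 SHORT
step 7: need max(L[7]=9,C[6]=8) = 9; D[7]=9 ok
step 8: need C[7]=5 = 5; D[8]=5 ok

hazard at step 6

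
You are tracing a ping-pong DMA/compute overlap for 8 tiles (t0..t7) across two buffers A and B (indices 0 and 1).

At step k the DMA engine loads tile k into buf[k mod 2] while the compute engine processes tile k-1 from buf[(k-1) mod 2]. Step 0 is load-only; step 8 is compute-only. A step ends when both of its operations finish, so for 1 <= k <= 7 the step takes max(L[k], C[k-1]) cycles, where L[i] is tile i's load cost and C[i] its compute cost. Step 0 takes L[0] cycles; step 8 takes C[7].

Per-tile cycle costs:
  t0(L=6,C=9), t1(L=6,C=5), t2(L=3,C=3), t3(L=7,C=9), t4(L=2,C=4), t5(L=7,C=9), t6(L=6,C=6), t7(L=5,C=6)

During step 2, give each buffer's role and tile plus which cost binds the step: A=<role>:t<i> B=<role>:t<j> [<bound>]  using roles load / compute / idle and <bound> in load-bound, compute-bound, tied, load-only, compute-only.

step 0: L[0]=6 → dur=6, Σ=6 | A=load:t0 B=idle [load-only]
step 1: L[1]=6 C[0]=9 → dur=9, Σ=15 | A=compute:t0 B=load:t1 [compute-bound]
step 2: L[2]=3 C[1]=5 → dur=5, Σ=20 | A=load:t2 B=compute:t1 [compute-bound]
step 3: L[3]=7 C[2]=3 → dur=7, Σ=27 | A=compute:t2 B=load:t3 [load-bound]
step 4: L[4]=2 C[3]=9 → dur=9, Σ=36 | A=load:t4 B=compute:t3 [compute-bound]
step 5: L[5]=7 C[4]=4 → dur=7, Σ=43 | A=compute:t4 B=load:t5 [load-bound]
step 6: L[6]=6 C[5]=9 → dur=9, Σ=52 | A=load:t6 B=compute:t5 [compute-bound]
step 7: L[7]=5 C[6]=6 → dur=6, Σ=58 | A=compute:t6 B=load:t7 [compute-bound]
step 8: C[7]=6 → dur=6, Σ=64 | A=idle B=compute:t7 [compute-only]

step 2: A=load:t2 B=compute:t1 [compute-bound]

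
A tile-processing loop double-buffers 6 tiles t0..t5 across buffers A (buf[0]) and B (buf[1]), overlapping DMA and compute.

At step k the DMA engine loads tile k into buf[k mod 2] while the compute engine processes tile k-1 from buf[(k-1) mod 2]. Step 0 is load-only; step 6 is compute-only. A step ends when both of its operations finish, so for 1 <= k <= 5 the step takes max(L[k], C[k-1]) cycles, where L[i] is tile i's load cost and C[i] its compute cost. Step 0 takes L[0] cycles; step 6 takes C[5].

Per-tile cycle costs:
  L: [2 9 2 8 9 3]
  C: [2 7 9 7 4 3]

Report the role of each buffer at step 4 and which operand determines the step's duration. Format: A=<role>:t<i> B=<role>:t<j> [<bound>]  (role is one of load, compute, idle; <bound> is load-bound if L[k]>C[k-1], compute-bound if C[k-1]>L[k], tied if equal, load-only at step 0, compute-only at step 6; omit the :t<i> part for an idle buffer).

k=0 load=t0/2c comp=- wait=2 total=2
k=1 load=t1/9c comp=t0/2c wait=9 total=11
k=2 load=t2/2c comp=t1/7c wait=7 total=18
k=3 load=t3/8c comp=t2/9c wait=9 total=27
k=4 load=t4/9c comp=t3/7c wait=9 total=36
k=5 load=t5/3c comp=t4/4c wait=4 total=40
k=6 load=- comp=t5/3c wait=3 total=43

step 4: A=load:t4 B=compute:t3 [load-bound]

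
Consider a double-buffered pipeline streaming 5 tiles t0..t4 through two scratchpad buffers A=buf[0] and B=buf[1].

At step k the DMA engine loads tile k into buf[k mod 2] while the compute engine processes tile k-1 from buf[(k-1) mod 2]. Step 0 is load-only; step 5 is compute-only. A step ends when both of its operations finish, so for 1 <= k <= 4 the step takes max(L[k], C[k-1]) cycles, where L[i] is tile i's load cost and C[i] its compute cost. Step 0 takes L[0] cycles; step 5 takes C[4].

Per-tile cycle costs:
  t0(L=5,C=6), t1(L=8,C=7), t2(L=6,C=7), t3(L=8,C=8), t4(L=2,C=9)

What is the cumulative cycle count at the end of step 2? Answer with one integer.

end_cycle[2] = 20

step 0: L[0]=5 → dur=5, Σ=5 | A=load:t0 B=idle [load-only]
step 1: L[1]=8 C[0]=6 → dur=8, Σ=13 | A=compute:t0 B=load:t1 [load-bound]
step 2: L[2]=6 C[1]=7 → dur=7, Σ=20 | A=load:t2 B=compute:t1 [compute-bound]
step 3: L[3]=8 C[2]=7 → dur=8, Σ=28 | A=compute:t2 B=load:t3 [load-bound]
step 4: L[4]=2 C[3]=8 → dur=8, Σ=36 | A=load:t4 B=compute:t3 [compute-bound]
step 5: C[4]=9 → dur=9, Σ=45 | A=compute:t4 B=idle [compute-only]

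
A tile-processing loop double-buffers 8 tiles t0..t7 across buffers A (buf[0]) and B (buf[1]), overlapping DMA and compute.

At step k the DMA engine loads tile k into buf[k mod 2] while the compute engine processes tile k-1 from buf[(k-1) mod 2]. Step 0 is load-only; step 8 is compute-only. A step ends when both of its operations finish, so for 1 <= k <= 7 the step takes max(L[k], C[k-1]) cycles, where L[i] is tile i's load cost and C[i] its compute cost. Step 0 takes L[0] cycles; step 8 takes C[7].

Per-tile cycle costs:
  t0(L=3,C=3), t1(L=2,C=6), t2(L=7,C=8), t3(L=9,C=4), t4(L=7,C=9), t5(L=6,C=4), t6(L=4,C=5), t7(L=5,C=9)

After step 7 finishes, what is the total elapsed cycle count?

  0. 3=3c; end=3; A:t0 B:-
  1. max(2,3)=3c; end=6; A:t0 B:t1
  2. max(7,6)=7c; end=13; A:t2 B:t1
  3. max(9,8)=9c; end=22; A:t2 B:t3
  4. max(7,4)=7c; end=29; A:t4 B:t3
  5. max(6,9)=9c; end=38; A:t4 B:t5
  6. max(4,4)=4c; end=42; A:t6 B:t5
  7. max(5,5)=5c; end=47; A:t6 B:t7
  8. 9=9c; end=56; A:t6 B:t7

end_cycle[7] = 47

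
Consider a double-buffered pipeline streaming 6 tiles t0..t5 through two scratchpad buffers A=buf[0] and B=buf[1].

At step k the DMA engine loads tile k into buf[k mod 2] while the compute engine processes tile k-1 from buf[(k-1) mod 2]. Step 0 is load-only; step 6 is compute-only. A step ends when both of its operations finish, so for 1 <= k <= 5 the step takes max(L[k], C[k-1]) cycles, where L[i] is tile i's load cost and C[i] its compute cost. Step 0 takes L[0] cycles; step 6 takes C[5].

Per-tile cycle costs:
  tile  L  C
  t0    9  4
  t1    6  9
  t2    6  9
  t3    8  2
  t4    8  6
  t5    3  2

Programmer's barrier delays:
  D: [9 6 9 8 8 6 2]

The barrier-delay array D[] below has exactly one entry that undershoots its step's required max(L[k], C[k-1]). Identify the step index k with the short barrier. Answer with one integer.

hazard at step 3

[0] required=L[0]=9=9 vs D=9 ok
[1] required=max(L[1]=6,C[0]=4)=6 vs D=6 ok
[2] required=max(L[2]=6,C[1]=9)=9 vs D=9 ok
[3] required=max(L[3]=8,C[2]=9)=9 vs D=8 SHORT
[4] required=max(L[4]=8,C[3]=2)=8 vs D=8 ok
[5] required=max(L[5]=3,C[4]=6)=6 vs D=6 ok
[6] required=C[5]=2=2 vs D=2 ok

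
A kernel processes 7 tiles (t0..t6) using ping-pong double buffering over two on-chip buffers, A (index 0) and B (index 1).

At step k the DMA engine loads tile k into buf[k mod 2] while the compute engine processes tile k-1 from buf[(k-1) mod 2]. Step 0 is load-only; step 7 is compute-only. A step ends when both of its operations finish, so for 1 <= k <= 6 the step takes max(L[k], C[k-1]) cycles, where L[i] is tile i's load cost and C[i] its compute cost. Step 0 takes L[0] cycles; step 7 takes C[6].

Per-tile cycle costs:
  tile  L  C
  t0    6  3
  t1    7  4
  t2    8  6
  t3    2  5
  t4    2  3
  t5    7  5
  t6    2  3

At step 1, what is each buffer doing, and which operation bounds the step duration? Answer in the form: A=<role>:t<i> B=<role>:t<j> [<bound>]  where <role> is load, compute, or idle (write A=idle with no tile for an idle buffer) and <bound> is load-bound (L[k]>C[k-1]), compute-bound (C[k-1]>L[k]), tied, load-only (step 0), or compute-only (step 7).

step 1: A=compute:t0 B=load:t1 [load-bound]

  0. 6=6c; end=6; A:t0 B:-
  1. max(7,3)=7c; end=13; A:t0 B:t1
  2. max(8,4)=8c; end=21; A:t2 B:t1
  3. max(2,6)=6c; end=27; A:t2 B:t3
  4. max(2,5)=5c; end=32; A:t4 B:t3
  5. max(7,3)=7c; end=39; A:t4 B:t5
  6. max(2,5)=5c; end=44; A:t6 B:t5
  7. 3=3c; end=47; A:t6 B:t5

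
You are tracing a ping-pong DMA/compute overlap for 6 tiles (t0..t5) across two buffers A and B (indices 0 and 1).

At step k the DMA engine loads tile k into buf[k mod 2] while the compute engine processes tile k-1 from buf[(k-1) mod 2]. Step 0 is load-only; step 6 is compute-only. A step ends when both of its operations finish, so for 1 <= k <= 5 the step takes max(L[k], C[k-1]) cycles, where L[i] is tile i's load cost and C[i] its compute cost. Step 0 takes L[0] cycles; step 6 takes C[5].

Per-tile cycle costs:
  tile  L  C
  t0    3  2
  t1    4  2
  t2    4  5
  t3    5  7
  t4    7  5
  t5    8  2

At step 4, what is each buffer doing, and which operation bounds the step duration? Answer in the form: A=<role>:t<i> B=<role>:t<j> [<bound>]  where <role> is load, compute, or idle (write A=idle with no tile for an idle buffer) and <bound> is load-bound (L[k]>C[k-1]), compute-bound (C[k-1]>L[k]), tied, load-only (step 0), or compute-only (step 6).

step 4: A=load:t4 B=compute:t3 [tied]

k=0 load=t0/3c comp=- wait=3 total=3
k=1 load=t1/4c comp=t0/2c wait=4 total=7
k=2 load=t2/4c comp=t1/2c wait=4 total=11
k=3 load=t3/5c comp=t2/5c wait=5 total=16
k=4 load=t4/7c comp=t3/7c wait=7 total=23
k=5 load=t5/8c comp=t4/5c wait=8 total=31
k=6 load=- comp=t5/2c wait=2 total=33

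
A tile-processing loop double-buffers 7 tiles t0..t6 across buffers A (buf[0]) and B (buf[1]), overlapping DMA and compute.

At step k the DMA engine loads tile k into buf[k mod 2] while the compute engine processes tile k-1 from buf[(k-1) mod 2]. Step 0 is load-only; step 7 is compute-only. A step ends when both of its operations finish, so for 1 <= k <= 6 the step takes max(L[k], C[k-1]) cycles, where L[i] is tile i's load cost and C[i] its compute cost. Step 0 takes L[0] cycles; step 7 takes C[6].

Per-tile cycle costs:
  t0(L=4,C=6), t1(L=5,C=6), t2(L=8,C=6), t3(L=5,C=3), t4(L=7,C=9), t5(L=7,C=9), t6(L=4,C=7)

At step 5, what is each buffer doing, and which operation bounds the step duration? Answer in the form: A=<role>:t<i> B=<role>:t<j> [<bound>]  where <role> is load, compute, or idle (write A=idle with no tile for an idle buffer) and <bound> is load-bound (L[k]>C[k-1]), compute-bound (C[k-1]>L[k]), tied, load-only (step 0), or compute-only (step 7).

k=0 load=t0/4c comp=- wait=4 total=4
k=1 load=t1/5c comp=t0/6c wait=6 total=10
k=2 load=t2/8c comp=t1/6c wait=8 total=18
k=3 load=t3/5c comp=t2/6c wait=6 total=24
k=4 load=t4/7c comp=t3/3c wait=7 total=31
k=5 load=t5/7c comp=t4/9c wait=9 total=40
k=6 load=t6/4c comp=t5/9c wait=9 total=49
k=7 load=- comp=t6/7c wait=7 total=56

step 5: A=compute:t4 B=load:t5 [compute-bound]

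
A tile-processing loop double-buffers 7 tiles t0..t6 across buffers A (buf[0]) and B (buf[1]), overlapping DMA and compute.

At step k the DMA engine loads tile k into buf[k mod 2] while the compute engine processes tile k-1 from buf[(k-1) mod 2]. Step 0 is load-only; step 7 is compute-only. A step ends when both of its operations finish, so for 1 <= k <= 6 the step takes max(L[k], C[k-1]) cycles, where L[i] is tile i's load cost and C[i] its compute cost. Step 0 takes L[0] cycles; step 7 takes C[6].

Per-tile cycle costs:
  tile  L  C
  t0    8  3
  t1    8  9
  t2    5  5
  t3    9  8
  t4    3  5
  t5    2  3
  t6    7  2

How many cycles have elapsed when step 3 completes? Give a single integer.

k=0 load=t0/8c comp=- wait=8 total=8
k=1 load=t1/8c comp=t0/3c wait=8 total=16
k=2 load=t2/5c comp=t1/9c wait=9 total=25
k=3 load=t3/9c comp=t2/5c wait=9 total=34
k=4 load=t4/3c comp=t3/8c wait=8 total=42
k=5 load=t5/2c comp=t4/5c wait=5 total=47
k=6 load=t6/7c comp=t5/3c wait=7 total=54
k=7 load=- comp=t6/2c wait=2 total=56

end_cycle[3] = 34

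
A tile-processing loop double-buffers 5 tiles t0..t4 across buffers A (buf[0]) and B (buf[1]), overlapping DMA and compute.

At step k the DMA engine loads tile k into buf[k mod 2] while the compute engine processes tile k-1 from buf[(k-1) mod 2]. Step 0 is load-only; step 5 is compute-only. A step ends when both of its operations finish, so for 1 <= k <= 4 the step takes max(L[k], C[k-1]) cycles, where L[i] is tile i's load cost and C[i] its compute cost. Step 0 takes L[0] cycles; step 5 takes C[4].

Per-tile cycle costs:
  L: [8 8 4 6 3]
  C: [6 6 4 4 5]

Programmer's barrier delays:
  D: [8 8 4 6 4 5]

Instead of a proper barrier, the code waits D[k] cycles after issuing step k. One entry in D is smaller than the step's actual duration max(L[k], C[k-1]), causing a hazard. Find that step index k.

k=0 barrier L[0]=8→8c, D[0]=8 ok
k=1 barrier max(L[1]=8,C[0]=6)→8c, D[1]=8 ok
k=2 barrier max(L[2]=4,C[1]=6)→6c, D[2]=4 SHORT
k=3 barrier max(L[3]=6,C[2]=4)→6c, D[3]=6 ok
k=4 barrier max(L[4]=3,C[3]=4)→4c, D[4]=4 ok
k=5 barrier C[4]=5→5c, D[5]=5 ok

hazard at step 2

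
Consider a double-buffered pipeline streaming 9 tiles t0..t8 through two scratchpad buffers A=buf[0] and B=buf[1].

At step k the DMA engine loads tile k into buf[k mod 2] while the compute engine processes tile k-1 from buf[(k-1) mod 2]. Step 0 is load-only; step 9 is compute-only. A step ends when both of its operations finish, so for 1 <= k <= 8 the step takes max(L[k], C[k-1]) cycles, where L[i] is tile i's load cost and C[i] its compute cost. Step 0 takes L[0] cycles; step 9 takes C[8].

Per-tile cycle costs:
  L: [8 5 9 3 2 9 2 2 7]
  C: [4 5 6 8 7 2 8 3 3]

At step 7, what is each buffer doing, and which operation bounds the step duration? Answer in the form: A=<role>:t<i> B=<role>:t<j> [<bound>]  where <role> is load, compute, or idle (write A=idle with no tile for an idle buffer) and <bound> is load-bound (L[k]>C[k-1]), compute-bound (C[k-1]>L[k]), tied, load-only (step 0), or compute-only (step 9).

step 7: A=compute:t6 B=load:t7 [compute-bound]

step 0: L[0]=8 → dur=8, Σ=8 | A=load:t0 B=idle [load-only]
step 1: L[1]=5 C[0]=4 → dur=5, Σ=13 | A=compute:t0 B=load:t1 [load-bound]
step 2: L[2]=9 C[1]=5 → dur=9, Σ=22 | A=load:t2 B=compute:t1 [load-bound]
step 3: L[3]=3 C[2]=6 → dur=6, Σ=28 | A=compute:t2 B=load:t3 [compute-bound]
step 4: L[4]=2 C[3]=8 → dur=8, Σ=36 | A=load:t4 B=compute:t3 [compute-bound]
step 5: L[5]=9 C[4]=7 → dur=9, Σ=45 | A=compute:t4 B=load:t5 [load-bound]
step 6: L[6]=2 C[5]=2 → dur=2, Σ=47 | A=load:t6 B=compute:t5 [tied]
step 7: L[7]=2 C[6]=8 → dur=8, Σ=55 | A=compute:t6 B=load:t7 [compute-bound]
step 8: L[8]=7 C[7]=3 → dur=7, Σ=62 | A=load:t8 B=compute:t7 [load-bound]
step 9: C[8]=3 → dur=3, Σ=65 | A=compute:t8 B=idle [compute-only]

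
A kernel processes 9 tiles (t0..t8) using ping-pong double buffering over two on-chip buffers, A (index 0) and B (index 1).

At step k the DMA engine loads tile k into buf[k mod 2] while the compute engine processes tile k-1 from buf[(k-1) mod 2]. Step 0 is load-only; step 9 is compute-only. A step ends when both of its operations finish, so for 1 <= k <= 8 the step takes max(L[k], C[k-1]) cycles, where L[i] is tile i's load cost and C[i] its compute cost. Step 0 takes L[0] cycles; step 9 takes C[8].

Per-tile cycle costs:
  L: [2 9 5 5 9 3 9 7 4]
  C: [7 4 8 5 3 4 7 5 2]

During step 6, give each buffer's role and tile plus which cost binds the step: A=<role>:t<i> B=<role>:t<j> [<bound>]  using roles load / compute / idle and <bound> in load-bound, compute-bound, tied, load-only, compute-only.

step 6: A=load:t6 B=compute:t5 [load-bound]

k=0 load=t0/2c comp=- wait=2 total=2
k=1 load=t1/9c comp=t0/7c wait=9 total=11
k=2 load=t2/5c comp=t1/4c wait=5 total=16
k=3 load=t3/5c comp=t2/8c wait=8 total=24
k=4 load=t4/9c comp=t3/5c wait=9 total=33
k=5 load=t5/3c comp=t4/3c wait=3 total=36
k=6 load=t6/9c comp=t5/4c wait=9 total=45
k=7 load=t7/7c comp=t6/7c wait=7 total=52
k=8 load=t8/4c comp=t7/5c wait=5 total=57
k=9 load=- comp=t8/2c wait=2 total=59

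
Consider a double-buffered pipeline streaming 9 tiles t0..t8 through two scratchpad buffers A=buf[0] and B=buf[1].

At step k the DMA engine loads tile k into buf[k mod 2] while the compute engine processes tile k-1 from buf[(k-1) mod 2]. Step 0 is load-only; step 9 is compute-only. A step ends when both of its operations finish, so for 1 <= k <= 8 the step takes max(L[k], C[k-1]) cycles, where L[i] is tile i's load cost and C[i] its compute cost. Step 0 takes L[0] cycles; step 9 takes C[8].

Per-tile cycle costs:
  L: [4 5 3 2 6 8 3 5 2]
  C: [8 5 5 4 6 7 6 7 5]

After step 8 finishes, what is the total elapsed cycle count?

end_cycle[8] = 56

[0] DMA t0→A (4c) ∥ CU idle ⇒ 4c, clock 4
[1] DMA t1→B (5c) ∥ CU A:t0 (8c) ⇒ 8c, clock 12
[2] DMA t2→A (3c) ∥ CU B:t1 (5c) ⇒ 5c, clock 17
[3] DMA t3→B (2c) ∥ CU A:t2 (5c) ⇒ 5c, clock 22
[4] DMA t4→A (6c) ∥ CU B:t3 (4c) ⇒ 6c, clock 28
[5] DMA t5→B (8c) ∥ CU A:t4 (6c) ⇒ 8c, clock 36
[6] DMA t6→A (3c) ∥ CU B:t5 (7c) ⇒ 7c, clock 43
[7] DMA t7→B (5c) ∥ CU A:t6 (6c) ⇒ 6c, clock 49
[8] DMA t8→A (2c) ∥ CU B:t7 (7c) ⇒ 7c, clock 56
[9] DMA idle ∥ CU A:t8 (5c) ⇒ 5c, clock 61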